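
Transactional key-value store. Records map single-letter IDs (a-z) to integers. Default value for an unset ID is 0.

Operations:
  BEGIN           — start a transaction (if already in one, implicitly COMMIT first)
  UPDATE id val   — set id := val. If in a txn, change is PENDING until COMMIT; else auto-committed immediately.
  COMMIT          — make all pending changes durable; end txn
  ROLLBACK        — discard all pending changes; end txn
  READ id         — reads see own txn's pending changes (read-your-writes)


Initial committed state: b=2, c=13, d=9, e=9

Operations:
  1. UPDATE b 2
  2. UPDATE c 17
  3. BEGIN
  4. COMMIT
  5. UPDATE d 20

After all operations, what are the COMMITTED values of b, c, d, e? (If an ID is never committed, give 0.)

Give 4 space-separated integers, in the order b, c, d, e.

Answer: 2 17 20 9

Derivation:
Initial committed: {b=2, c=13, d=9, e=9}
Op 1: UPDATE b=2 (auto-commit; committed b=2)
Op 2: UPDATE c=17 (auto-commit; committed c=17)
Op 3: BEGIN: in_txn=True, pending={}
Op 4: COMMIT: merged [] into committed; committed now {b=2, c=17, d=9, e=9}
Op 5: UPDATE d=20 (auto-commit; committed d=20)
Final committed: {b=2, c=17, d=20, e=9}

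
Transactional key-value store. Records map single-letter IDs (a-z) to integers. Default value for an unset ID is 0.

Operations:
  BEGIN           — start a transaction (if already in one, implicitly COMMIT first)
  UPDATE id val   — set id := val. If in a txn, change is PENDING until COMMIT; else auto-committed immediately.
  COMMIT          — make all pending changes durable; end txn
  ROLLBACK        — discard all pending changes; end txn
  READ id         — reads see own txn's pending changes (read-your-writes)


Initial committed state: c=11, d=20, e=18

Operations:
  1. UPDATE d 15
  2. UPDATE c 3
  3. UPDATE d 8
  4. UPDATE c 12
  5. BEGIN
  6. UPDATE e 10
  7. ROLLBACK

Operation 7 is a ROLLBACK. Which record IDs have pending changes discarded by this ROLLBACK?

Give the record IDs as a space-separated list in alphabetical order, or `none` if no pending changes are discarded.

Initial committed: {c=11, d=20, e=18}
Op 1: UPDATE d=15 (auto-commit; committed d=15)
Op 2: UPDATE c=3 (auto-commit; committed c=3)
Op 3: UPDATE d=8 (auto-commit; committed d=8)
Op 4: UPDATE c=12 (auto-commit; committed c=12)
Op 5: BEGIN: in_txn=True, pending={}
Op 6: UPDATE e=10 (pending; pending now {e=10})
Op 7: ROLLBACK: discarded pending ['e']; in_txn=False
ROLLBACK at op 7 discards: ['e']

Answer: e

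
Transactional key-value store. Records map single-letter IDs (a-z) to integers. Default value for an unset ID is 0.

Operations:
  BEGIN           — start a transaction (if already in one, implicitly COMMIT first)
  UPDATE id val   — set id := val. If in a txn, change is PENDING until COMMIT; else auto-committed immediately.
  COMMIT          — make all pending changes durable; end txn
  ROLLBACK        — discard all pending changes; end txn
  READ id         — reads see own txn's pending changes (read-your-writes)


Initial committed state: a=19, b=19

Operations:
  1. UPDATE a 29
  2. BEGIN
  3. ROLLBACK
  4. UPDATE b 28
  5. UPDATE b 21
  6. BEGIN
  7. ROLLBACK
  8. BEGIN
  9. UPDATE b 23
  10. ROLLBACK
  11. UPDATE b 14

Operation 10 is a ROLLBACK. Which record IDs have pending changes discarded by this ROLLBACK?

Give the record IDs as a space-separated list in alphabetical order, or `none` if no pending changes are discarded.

Initial committed: {a=19, b=19}
Op 1: UPDATE a=29 (auto-commit; committed a=29)
Op 2: BEGIN: in_txn=True, pending={}
Op 3: ROLLBACK: discarded pending []; in_txn=False
Op 4: UPDATE b=28 (auto-commit; committed b=28)
Op 5: UPDATE b=21 (auto-commit; committed b=21)
Op 6: BEGIN: in_txn=True, pending={}
Op 7: ROLLBACK: discarded pending []; in_txn=False
Op 8: BEGIN: in_txn=True, pending={}
Op 9: UPDATE b=23 (pending; pending now {b=23})
Op 10: ROLLBACK: discarded pending ['b']; in_txn=False
Op 11: UPDATE b=14 (auto-commit; committed b=14)
ROLLBACK at op 10 discards: ['b']

Answer: b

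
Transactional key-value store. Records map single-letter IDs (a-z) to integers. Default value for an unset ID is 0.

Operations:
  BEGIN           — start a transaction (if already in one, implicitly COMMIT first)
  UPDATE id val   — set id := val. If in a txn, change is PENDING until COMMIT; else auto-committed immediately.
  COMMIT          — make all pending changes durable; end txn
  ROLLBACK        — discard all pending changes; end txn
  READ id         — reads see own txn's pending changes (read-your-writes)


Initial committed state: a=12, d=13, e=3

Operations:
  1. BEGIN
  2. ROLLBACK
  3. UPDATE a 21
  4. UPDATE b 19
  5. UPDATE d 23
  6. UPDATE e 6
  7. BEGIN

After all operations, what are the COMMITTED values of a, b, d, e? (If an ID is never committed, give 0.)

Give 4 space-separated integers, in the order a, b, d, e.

Initial committed: {a=12, d=13, e=3}
Op 1: BEGIN: in_txn=True, pending={}
Op 2: ROLLBACK: discarded pending []; in_txn=False
Op 3: UPDATE a=21 (auto-commit; committed a=21)
Op 4: UPDATE b=19 (auto-commit; committed b=19)
Op 5: UPDATE d=23 (auto-commit; committed d=23)
Op 6: UPDATE e=6 (auto-commit; committed e=6)
Op 7: BEGIN: in_txn=True, pending={}
Final committed: {a=21, b=19, d=23, e=6}

Answer: 21 19 23 6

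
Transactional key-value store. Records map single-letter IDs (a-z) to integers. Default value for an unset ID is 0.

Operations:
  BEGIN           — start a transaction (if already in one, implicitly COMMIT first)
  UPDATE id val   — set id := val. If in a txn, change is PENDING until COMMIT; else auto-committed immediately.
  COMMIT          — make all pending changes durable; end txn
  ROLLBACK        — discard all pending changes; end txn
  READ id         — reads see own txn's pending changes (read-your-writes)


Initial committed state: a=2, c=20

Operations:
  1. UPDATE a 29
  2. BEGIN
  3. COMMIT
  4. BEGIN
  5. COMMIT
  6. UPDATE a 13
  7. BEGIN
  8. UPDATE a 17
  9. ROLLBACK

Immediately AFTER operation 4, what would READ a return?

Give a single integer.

Initial committed: {a=2, c=20}
Op 1: UPDATE a=29 (auto-commit; committed a=29)
Op 2: BEGIN: in_txn=True, pending={}
Op 3: COMMIT: merged [] into committed; committed now {a=29, c=20}
Op 4: BEGIN: in_txn=True, pending={}
After op 4: visible(a) = 29 (pending={}, committed={a=29, c=20})

Answer: 29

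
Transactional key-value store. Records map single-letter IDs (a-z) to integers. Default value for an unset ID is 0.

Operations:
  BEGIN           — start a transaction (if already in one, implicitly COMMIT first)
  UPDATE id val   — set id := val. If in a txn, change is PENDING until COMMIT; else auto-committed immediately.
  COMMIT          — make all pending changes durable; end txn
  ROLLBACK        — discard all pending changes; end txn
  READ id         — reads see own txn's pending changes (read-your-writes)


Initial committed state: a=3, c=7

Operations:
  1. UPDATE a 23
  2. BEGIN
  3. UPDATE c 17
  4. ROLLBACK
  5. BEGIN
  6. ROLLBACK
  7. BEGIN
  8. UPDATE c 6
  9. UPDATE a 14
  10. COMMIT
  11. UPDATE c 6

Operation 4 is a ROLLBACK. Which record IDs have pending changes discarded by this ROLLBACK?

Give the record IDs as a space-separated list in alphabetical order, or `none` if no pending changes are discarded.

Initial committed: {a=3, c=7}
Op 1: UPDATE a=23 (auto-commit; committed a=23)
Op 2: BEGIN: in_txn=True, pending={}
Op 3: UPDATE c=17 (pending; pending now {c=17})
Op 4: ROLLBACK: discarded pending ['c']; in_txn=False
Op 5: BEGIN: in_txn=True, pending={}
Op 6: ROLLBACK: discarded pending []; in_txn=False
Op 7: BEGIN: in_txn=True, pending={}
Op 8: UPDATE c=6 (pending; pending now {c=6})
Op 9: UPDATE a=14 (pending; pending now {a=14, c=6})
Op 10: COMMIT: merged ['a', 'c'] into committed; committed now {a=14, c=6}
Op 11: UPDATE c=6 (auto-commit; committed c=6)
ROLLBACK at op 4 discards: ['c']

Answer: c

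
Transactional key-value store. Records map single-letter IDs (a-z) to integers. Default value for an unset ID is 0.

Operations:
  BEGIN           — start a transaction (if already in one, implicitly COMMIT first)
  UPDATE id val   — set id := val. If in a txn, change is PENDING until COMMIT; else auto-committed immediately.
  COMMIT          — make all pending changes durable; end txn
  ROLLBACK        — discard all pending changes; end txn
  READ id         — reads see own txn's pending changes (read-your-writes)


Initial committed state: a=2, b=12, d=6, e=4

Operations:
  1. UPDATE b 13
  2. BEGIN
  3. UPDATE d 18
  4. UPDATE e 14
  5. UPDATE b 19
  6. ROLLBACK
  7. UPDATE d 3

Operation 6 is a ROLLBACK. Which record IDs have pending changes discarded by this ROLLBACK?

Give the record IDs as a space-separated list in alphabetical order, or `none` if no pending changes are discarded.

Answer: b d e

Derivation:
Initial committed: {a=2, b=12, d=6, e=4}
Op 1: UPDATE b=13 (auto-commit; committed b=13)
Op 2: BEGIN: in_txn=True, pending={}
Op 3: UPDATE d=18 (pending; pending now {d=18})
Op 4: UPDATE e=14 (pending; pending now {d=18, e=14})
Op 5: UPDATE b=19 (pending; pending now {b=19, d=18, e=14})
Op 6: ROLLBACK: discarded pending ['b', 'd', 'e']; in_txn=False
Op 7: UPDATE d=3 (auto-commit; committed d=3)
ROLLBACK at op 6 discards: ['b', 'd', 'e']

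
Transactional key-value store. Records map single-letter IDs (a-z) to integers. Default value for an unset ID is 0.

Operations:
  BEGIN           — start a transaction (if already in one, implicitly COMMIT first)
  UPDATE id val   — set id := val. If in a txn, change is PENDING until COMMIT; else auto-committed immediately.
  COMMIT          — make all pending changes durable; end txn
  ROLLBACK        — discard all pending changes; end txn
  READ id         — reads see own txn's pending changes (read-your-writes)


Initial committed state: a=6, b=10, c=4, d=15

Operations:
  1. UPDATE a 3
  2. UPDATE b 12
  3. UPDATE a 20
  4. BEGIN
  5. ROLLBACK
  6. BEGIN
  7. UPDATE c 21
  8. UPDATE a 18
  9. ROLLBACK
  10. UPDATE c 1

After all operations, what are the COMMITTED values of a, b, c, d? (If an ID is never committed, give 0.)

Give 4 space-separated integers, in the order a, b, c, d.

Answer: 20 12 1 15

Derivation:
Initial committed: {a=6, b=10, c=4, d=15}
Op 1: UPDATE a=3 (auto-commit; committed a=3)
Op 2: UPDATE b=12 (auto-commit; committed b=12)
Op 3: UPDATE a=20 (auto-commit; committed a=20)
Op 4: BEGIN: in_txn=True, pending={}
Op 5: ROLLBACK: discarded pending []; in_txn=False
Op 6: BEGIN: in_txn=True, pending={}
Op 7: UPDATE c=21 (pending; pending now {c=21})
Op 8: UPDATE a=18 (pending; pending now {a=18, c=21})
Op 9: ROLLBACK: discarded pending ['a', 'c']; in_txn=False
Op 10: UPDATE c=1 (auto-commit; committed c=1)
Final committed: {a=20, b=12, c=1, d=15}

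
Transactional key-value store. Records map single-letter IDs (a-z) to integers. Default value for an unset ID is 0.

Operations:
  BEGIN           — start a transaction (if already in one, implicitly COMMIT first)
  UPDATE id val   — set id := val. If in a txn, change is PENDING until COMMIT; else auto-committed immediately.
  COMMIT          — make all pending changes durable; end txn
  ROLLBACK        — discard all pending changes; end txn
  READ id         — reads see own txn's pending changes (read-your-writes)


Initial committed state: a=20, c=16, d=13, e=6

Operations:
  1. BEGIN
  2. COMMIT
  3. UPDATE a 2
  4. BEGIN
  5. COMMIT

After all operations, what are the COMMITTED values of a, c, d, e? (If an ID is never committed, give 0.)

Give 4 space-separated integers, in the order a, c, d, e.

Answer: 2 16 13 6

Derivation:
Initial committed: {a=20, c=16, d=13, e=6}
Op 1: BEGIN: in_txn=True, pending={}
Op 2: COMMIT: merged [] into committed; committed now {a=20, c=16, d=13, e=6}
Op 3: UPDATE a=2 (auto-commit; committed a=2)
Op 4: BEGIN: in_txn=True, pending={}
Op 5: COMMIT: merged [] into committed; committed now {a=2, c=16, d=13, e=6}
Final committed: {a=2, c=16, d=13, e=6}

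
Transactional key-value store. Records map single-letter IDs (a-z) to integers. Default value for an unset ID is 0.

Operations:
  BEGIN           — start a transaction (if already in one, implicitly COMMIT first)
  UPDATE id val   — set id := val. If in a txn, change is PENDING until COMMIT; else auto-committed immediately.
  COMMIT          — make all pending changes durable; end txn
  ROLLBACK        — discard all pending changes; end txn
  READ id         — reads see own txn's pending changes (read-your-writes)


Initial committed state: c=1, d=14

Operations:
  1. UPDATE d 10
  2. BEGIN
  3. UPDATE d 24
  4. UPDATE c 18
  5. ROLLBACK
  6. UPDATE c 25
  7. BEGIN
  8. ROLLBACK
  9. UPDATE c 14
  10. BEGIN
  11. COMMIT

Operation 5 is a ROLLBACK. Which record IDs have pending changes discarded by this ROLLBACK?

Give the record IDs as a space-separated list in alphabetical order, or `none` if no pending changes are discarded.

Answer: c d

Derivation:
Initial committed: {c=1, d=14}
Op 1: UPDATE d=10 (auto-commit; committed d=10)
Op 2: BEGIN: in_txn=True, pending={}
Op 3: UPDATE d=24 (pending; pending now {d=24})
Op 4: UPDATE c=18 (pending; pending now {c=18, d=24})
Op 5: ROLLBACK: discarded pending ['c', 'd']; in_txn=False
Op 6: UPDATE c=25 (auto-commit; committed c=25)
Op 7: BEGIN: in_txn=True, pending={}
Op 8: ROLLBACK: discarded pending []; in_txn=False
Op 9: UPDATE c=14 (auto-commit; committed c=14)
Op 10: BEGIN: in_txn=True, pending={}
Op 11: COMMIT: merged [] into committed; committed now {c=14, d=10}
ROLLBACK at op 5 discards: ['c', 'd']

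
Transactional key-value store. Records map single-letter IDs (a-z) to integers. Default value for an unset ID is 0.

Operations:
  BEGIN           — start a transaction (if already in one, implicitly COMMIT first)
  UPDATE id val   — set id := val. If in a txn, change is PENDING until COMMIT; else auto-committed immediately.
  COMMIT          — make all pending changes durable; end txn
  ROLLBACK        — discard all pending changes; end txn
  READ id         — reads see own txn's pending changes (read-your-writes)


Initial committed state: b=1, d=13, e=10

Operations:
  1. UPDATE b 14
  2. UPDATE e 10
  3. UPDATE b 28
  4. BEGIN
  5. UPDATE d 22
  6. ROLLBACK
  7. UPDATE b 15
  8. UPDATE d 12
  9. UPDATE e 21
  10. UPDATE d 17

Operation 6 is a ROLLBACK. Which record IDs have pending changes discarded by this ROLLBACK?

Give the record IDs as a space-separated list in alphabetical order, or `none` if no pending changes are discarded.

Answer: d

Derivation:
Initial committed: {b=1, d=13, e=10}
Op 1: UPDATE b=14 (auto-commit; committed b=14)
Op 2: UPDATE e=10 (auto-commit; committed e=10)
Op 3: UPDATE b=28 (auto-commit; committed b=28)
Op 4: BEGIN: in_txn=True, pending={}
Op 5: UPDATE d=22 (pending; pending now {d=22})
Op 6: ROLLBACK: discarded pending ['d']; in_txn=False
Op 7: UPDATE b=15 (auto-commit; committed b=15)
Op 8: UPDATE d=12 (auto-commit; committed d=12)
Op 9: UPDATE e=21 (auto-commit; committed e=21)
Op 10: UPDATE d=17 (auto-commit; committed d=17)
ROLLBACK at op 6 discards: ['d']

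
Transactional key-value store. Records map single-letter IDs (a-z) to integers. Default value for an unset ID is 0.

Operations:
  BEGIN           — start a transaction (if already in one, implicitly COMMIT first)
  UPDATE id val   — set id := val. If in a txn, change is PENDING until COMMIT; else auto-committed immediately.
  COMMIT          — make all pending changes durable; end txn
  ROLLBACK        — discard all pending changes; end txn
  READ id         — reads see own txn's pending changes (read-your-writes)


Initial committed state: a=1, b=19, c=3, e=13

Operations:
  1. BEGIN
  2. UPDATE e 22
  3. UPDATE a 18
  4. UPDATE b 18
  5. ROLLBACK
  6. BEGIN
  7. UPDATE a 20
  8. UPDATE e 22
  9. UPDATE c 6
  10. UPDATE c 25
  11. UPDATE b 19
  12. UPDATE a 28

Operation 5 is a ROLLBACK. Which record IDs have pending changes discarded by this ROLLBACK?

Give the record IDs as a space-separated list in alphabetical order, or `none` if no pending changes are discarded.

Answer: a b e

Derivation:
Initial committed: {a=1, b=19, c=3, e=13}
Op 1: BEGIN: in_txn=True, pending={}
Op 2: UPDATE e=22 (pending; pending now {e=22})
Op 3: UPDATE a=18 (pending; pending now {a=18, e=22})
Op 4: UPDATE b=18 (pending; pending now {a=18, b=18, e=22})
Op 5: ROLLBACK: discarded pending ['a', 'b', 'e']; in_txn=False
Op 6: BEGIN: in_txn=True, pending={}
Op 7: UPDATE a=20 (pending; pending now {a=20})
Op 8: UPDATE e=22 (pending; pending now {a=20, e=22})
Op 9: UPDATE c=6 (pending; pending now {a=20, c=6, e=22})
Op 10: UPDATE c=25 (pending; pending now {a=20, c=25, e=22})
Op 11: UPDATE b=19 (pending; pending now {a=20, b=19, c=25, e=22})
Op 12: UPDATE a=28 (pending; pending now {a=28, b=19, c=25, e=22})
ROLLBACK at op 5 discards: ['a', 'b', 'e']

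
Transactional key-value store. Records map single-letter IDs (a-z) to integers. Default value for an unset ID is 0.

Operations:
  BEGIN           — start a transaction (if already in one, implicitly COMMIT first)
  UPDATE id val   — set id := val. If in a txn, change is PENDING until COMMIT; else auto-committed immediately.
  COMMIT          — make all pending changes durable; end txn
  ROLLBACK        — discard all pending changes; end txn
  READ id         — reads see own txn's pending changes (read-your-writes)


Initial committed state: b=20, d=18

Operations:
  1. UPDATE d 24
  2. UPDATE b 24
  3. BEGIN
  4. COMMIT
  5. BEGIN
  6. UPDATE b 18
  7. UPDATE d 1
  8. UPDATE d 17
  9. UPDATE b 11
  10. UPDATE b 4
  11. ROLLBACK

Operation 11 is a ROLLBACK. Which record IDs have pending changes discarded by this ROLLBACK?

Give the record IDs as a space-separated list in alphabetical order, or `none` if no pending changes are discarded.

Initial committed: {b=20, d=18}
Op 1: UPDATE d=24 (auto-commit; committed d=24)
Op 2: UPDATE b=24 (auto-commit; committed b=24)
Op 3: BEGIN: in_txn=True, pending={}
Op 4: COMMIT: merged [] into committed; committed now {b=24, d=24}
Op 5: BEGIN: in_txn=True, pending={}
Op 6: UPDATE b=18 (pending; pending now {b=18})
Op 7: UPDATE d=1 (pending; pending now {b=18, d=1})
Op 8: UPDATE d=17 (pending; pending now {b=18, d=17})
Op 9: UPDATE b=11 (pending; pending now {b=11, d=17})
Op 10: UPDATE b=4 (pending; pending now {b=4, d=17})
Op 11: ROLLBACK: discarded pending ['b', 'd']; in_txn=False
ROLLBACK at op 11 discards: ['b', 'd']

Answer: b d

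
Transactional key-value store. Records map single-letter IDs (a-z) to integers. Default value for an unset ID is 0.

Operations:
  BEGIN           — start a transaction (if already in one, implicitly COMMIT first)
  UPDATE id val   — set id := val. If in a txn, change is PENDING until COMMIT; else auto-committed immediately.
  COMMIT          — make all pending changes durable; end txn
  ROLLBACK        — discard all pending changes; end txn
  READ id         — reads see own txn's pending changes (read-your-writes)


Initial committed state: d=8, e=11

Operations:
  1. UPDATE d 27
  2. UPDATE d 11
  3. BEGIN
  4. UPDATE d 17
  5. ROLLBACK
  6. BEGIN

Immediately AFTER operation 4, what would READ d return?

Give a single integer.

Initial committed: {d=8, e=11}
Op 1: UPDATE d=27 (auto-commit; committed d=27)
Op 2: UPDATE d=11 (auto-commit; committed d=11)
Op 3: BEGIN: in_txn=True, pending={}
Op 4: UPDATE d=17 (pending; pending now {d=17})
After op 4: visible(d) = 17 (pending={d=17}, committed={d=11, e=11})

Answer: 17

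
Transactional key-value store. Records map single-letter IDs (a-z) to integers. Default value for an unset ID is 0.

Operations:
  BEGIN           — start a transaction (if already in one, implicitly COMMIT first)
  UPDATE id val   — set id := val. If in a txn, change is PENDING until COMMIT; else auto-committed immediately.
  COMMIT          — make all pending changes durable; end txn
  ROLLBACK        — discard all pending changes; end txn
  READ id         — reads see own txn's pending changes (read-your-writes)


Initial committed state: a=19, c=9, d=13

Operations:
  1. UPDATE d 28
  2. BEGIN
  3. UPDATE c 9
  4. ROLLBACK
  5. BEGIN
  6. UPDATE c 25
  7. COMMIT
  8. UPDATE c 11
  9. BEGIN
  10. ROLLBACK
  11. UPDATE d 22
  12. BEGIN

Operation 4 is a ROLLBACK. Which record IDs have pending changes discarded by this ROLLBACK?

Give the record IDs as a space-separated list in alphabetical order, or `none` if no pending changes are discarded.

Initial committed: {a=19, c=9, d=13}
Op 1: UPDATE d=28 (auto-commit; committed d=28)
Op 2: BEGIN: in_txn=True, pending={}
Op 3: UPDATE c=9 (pending; pending now {c=9})
Op 4: ROLLBACK: discarded pending ['c']; in_txn=False
Op 5: BEGIN: in_txn=True, pending={}
Op 6: UPDATE c=25 (pending; pending now {c=25})
Op 7: COMMIT: merged ['c'] into committed; committed now {a=19, c=25, d=28}
Op 8: UPDATE c=11 (auto-commit; committed c=11)
Op 9: BEGIN: in_txn=True, pending={}
Op 10: ROLLBACK: discarded pending []; in_txn=False
Op 11: UPDATE d=22 (auto-commit; committed d=22)
Op 12: BEGIN: in_txn=True, pending={}
ROLLBACK at op 4 discards: ['c']

Answer: c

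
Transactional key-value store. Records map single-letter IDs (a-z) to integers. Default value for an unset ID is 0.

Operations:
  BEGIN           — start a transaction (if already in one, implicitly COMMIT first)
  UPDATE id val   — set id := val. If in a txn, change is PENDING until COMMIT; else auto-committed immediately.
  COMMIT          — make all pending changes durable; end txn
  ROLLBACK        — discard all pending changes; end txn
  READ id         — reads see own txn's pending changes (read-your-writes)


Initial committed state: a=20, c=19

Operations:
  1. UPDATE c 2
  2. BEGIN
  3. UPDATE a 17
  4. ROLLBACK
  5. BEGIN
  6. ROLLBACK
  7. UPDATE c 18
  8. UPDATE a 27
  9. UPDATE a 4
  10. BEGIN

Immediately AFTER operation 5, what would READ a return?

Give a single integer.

Answer: 20

Derivation:
Initial committed: {a=20, c=19}
Op 1: UPDATE c=2 (auto-commit; committed c=2)
Op 2: BEGIN: in_txn=True, pending={}
Op 3: UPDATE a=17 (pending; pending now {a=17})
Op 4: ROLLBACK: discarded pending ['a']; in_txn=False
Op 5: BEGIN: in_txn=True, pending={}
After op 5: visible(a) = 20 (pending={}, committed={a=20, c=2})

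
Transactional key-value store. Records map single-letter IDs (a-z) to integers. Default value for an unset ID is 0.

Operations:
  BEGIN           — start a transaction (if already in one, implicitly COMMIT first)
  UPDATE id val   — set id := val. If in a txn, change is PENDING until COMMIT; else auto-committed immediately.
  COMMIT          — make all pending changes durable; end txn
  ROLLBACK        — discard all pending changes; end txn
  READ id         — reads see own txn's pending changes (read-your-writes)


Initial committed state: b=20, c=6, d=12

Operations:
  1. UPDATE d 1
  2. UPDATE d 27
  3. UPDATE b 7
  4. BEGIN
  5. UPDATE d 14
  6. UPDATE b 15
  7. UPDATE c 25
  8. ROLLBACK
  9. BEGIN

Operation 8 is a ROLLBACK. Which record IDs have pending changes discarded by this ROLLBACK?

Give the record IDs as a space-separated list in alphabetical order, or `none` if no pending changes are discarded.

Answer: b c d

Derivation:
Initial committed: {b=20, c=6, d=12}
Op 1: UPDATE d=1 (auto-commit; committed d=1)
Op 2: UPDATE d=27 (auto-commit; committed d=27)
Op 3: UPDATE b=7 (auto-commit; committed b=7)
Op 4: BEGIN: in_txn=True, pending={}
Op 5: UPDATE d=14 (pending; pending now {d=14})
Op 6: UPDATE b=15 (pending; pending now {b=15, d=14})
Op 7: UPDATE c=25 (pending; pending now {b=15, c=25, d=14})
Op 8: ROLLBACK: discarded pending ['b', 'c', 'd']; in_txn=False
Op 9: BEGIN: in_txn=True, pending={}
ROLLBACK at op 8 discards: ['b', 'c', 'd']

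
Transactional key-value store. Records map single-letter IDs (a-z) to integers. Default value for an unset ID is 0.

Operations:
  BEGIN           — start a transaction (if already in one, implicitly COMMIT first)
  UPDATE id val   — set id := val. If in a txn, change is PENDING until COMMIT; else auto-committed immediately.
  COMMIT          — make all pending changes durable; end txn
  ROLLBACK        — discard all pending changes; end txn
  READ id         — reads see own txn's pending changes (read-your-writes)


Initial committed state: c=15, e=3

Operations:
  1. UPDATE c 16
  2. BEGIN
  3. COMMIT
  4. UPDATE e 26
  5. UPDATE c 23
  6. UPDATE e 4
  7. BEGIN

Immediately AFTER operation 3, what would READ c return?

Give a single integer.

Initial committed: {c=15, e=3}
Op 1: UPDATE c=16 (auto-commit; committed c=16)
Op 2: BEGIN: in_txn=True, pending={}
Op 3: COMMIT: merged [] into committed; committed now {c=16, e=3}
After op 3: visible(c) = 16 (pending={}, committed={c=16, e=3})

Answer: 16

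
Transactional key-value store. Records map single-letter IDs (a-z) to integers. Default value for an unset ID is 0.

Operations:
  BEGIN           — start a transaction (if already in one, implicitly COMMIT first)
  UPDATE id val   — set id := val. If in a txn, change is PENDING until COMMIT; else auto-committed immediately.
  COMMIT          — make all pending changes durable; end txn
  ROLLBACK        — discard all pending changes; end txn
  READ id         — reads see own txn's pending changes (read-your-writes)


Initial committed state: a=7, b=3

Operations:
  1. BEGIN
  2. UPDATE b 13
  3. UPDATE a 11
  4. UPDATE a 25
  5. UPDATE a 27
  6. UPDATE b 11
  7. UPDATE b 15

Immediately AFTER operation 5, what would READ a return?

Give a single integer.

Initial committed: {a=7, b=3}
Op 1: BEGIN: in_txn=True, pending={}
Op 2: UPDATE b=13 (pending; pending now {b=13})
Op 3: UPDATE a=11 (pending; pending now {a=11, b=13})
Op 4: UPDATE a=25 (pending; pending now {a=25, b=13})
Op 5: UPDATE a=27 (pending; pending now {a=27, b=13})
After op 5: visible(a) = 27 (pending={a=27, b=13}, committed={a=7, b=3})

Answer: 27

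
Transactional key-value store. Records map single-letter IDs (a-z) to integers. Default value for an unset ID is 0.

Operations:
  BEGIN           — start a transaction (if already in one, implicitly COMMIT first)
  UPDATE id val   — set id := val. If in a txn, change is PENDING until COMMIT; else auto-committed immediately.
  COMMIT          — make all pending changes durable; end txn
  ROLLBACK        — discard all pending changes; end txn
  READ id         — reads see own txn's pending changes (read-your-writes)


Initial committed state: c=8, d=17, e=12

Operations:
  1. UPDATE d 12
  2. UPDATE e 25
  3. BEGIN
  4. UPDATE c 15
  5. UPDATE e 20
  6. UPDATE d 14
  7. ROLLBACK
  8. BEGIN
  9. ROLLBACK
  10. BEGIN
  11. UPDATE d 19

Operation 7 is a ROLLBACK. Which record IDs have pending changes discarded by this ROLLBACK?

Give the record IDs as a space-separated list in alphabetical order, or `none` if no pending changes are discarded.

Answer: c d e

Derivation:
Initial committed: {c=8, d=17, e=12}
Op 1: UPDATE d=12 (auto-commit; committed d=12)
Op 2: UPDATE e=25 (auto-commit; committed e=25)
Op 3: BEGIN: in_txn=True, pending={}
Op 4: UPDATE c=15 (pending; pending now {c=15})
Op 5: UPDATE e=20 (pending; pending now {c=15, e=20})
Op 6: UPDATE d=14 (pending; pending now {c=15, d=14, e=20})
Op 7: ROLLBACK: discarded pending ['c', 'd', 'e']; in_txn=False
Op 8: BEGIN: in_txn=True, pending={}
Op 9: ROLLBACK: discarded pending []; in_txn=False
Op 10: BEGIN: in_txn=True, pending={}
Op 11: UPDATE d=19 (pending; pending now {d=19})
ROLLBACK at op 7 discards: ['c', 'd', 'e']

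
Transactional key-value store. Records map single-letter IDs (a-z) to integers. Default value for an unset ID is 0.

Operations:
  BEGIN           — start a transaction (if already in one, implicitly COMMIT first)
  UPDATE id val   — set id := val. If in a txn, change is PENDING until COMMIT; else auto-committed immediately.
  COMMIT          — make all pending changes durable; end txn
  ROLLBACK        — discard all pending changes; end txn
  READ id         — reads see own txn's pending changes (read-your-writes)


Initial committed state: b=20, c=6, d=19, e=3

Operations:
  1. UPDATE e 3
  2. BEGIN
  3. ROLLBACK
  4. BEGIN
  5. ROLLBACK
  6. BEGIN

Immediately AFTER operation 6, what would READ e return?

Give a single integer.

Answer: 3

Derivation:
Initial committed: {b=20, c=6, d=19, e=3}
Op 1: UPDATE e=3 (auto-commit; committed e=3)
Op 2: BEGIN: in_txn=True, pending={}
Op 3: ROLLBACK: discarded pending []; in_txn=False
Op 4: BEGIN: in_txn=True, pending={}
Op 5: ROLLBACK: discarded pending []; in_txn=False
Op 6: BEGIN: in_txn=True, pending={}
After op 6: visible(e) = 3 (pending={}, committed={b=20, c=6, d=19, e=3})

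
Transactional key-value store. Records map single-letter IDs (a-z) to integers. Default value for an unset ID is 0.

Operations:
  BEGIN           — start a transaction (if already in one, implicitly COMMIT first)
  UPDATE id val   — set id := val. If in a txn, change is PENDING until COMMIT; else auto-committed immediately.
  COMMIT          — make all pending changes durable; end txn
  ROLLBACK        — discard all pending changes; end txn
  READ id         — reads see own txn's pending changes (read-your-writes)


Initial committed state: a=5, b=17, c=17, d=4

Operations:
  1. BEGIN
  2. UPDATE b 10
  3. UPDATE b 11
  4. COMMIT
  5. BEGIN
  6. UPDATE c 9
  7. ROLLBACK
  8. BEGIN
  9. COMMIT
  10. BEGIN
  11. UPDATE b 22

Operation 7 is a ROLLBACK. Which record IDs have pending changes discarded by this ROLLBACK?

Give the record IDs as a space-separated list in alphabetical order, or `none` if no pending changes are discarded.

Answer: c

Derivation:
Initial committed: {a=5, b=17, c=17, d=4}
Op 1: BEGIN: in_txn=True, pending={}
Op 2: UPDATE b=10 (pending; pending now {b=10})
Op 3: UPDATE b=11 (pending; pending now {b=11})
Op 4: COMMIT: merged ['b'] into committed; committed now {a=5, b=11, c=17, d=4}
Op 5: BEGIN: in_txn=True, pending={}
Op 6: UPDATE c=9 (pending; pending now {c=9})
Op 7: ROLLBACK: discarded pending ['c']; in_txn=False
Op 8: BEGIN: in_txn=True, pending={}
Op 9: COMMIT: merged [] into committed; committed now {a=5, b=11, c=17, d=4}
Op 10: BEGIN: in_txn=True, pending={}
Op 11: UPDATE b=22 (pending; pending now {b=22})
ROLLBACK at op 7 discards: ['c']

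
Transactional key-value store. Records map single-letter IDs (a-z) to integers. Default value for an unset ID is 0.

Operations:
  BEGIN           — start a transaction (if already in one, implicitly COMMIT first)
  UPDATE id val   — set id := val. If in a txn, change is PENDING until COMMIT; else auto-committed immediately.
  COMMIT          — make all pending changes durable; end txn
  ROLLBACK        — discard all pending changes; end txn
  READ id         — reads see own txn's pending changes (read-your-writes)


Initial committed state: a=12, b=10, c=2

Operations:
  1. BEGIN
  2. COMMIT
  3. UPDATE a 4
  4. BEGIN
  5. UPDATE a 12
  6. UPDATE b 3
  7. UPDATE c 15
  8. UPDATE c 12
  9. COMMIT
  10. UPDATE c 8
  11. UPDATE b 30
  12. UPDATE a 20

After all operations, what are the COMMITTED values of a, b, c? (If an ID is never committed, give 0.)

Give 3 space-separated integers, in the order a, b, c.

Initial committed: {a=12, b=10, c=2}
Op 1: BEGIN: in_txn=True, pending={}
Op 2: COMMIT: merged [] into committed; committed now {a=12, b=10, c=2}
Op 3: UPDATE a=4 (auto-commit; committed a=4)
Op 4: BEGIN: in_txn=True, pending={}
Op 5: UPDATE a=12 (pending; pending now {a=12})
Op 6: UPDATE b=3 (pending; pending now {a=12, b=3})
Op 7: UPDATE c=15 (pending; pending now {a=12, b=3, c=15})
Op 8: UPDATE c=12 (pending; pending now {a=12, b=3, c=12})
Op 9: COMMIT: merged ['a', 'b', 'c'] into committed; committed now {a=12, b=3, c=12}
Op 10: UPDATE c=8 (auto-commit; committed c=8)
Op 11: UPDATE b=30 (auto-commit; committed b=30)
Op 12: UPDATE a=20 (auto-commit; committed a=20)
Final committed: {a=20, b=30, c=8}

Answer: 20 30 8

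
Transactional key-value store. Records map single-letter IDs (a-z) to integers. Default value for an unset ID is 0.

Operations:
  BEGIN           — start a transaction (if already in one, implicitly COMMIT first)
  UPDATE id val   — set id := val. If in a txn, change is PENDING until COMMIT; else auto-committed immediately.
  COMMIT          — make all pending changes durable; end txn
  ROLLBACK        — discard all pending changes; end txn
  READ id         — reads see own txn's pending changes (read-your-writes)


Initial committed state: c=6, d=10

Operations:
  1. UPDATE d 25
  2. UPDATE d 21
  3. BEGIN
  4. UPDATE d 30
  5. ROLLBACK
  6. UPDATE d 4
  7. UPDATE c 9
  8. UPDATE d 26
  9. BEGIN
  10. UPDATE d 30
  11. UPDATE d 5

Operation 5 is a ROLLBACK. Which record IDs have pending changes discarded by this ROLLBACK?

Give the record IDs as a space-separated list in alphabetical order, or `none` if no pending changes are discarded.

Answer: d

Derivation:
Initial committed: {c=6, d=10}
Op 1: UPDATE d=25 (auto-commit; committed d=25)
Op 2: UPDATE d=21 (auto-commit; committed d=21)
Op 3: BEGIN: in_txn=True, pending={}
Op 4: UPDATE d=30 (pending; pending now {d=30})
Op 5: ROLLBACK: discarded pending ['d']; in_txn=False
Op 6: UPDATE d=4 (auto-commit; committed d=4)
Op 7: UPDATE c=9 (auto-commit; committed c=9)
Op 8: UPDATE d=26 (auto-commit; committed d=26)
Op 9: BEGIN: in_txn=True, pending={}
Op 10: UPDATE d=30 (pending; pending now {d=30})
Op 11: UPDATE d=5 (pending; pending now {d=5})
ROLLBACK at op 5 discards: ['d']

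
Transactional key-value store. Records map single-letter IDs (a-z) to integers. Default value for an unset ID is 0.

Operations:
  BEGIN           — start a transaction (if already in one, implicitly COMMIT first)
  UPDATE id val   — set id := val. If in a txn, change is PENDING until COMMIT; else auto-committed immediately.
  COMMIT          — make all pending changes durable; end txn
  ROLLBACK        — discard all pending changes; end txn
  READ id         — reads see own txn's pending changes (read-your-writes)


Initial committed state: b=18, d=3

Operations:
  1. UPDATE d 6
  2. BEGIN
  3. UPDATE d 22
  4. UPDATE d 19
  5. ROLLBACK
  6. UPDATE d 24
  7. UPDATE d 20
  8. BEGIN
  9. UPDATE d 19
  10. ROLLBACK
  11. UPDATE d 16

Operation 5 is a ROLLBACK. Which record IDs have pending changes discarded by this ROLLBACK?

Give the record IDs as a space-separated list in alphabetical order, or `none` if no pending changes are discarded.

Answer: d

Derivation:
Initial committed: {b=18, d=3}
Op 1: UPDATE d=6 (auto-commit; committed d=6)
Op 2: BEGIN: in_txn=True, pending={}
Op 3: UPDATE d=22 (pending; pending now {d=22})
Op 4: UPDATE d=19 (pending; pending now {d=19})
Op 5: ROLLBACK: discarded pending ['d']; in_txn=False
Op 6: UPDATE d=24 (auto-commit; committed d=24)
Op 7: UPDATE d=20 (auto-commit; committed d=20)
Op 8: BEGIN: in_txn=True, pending={}
Op 9: UPDATE d=19 (pending; pending now {d=19})
Op 10: ROLLBACK: discarded pending ['d']; in_txn=False
Op 11: UPDATE d=16 (auto-commit; committed d=16)
ROLLBACK at op 5 discards: ['d']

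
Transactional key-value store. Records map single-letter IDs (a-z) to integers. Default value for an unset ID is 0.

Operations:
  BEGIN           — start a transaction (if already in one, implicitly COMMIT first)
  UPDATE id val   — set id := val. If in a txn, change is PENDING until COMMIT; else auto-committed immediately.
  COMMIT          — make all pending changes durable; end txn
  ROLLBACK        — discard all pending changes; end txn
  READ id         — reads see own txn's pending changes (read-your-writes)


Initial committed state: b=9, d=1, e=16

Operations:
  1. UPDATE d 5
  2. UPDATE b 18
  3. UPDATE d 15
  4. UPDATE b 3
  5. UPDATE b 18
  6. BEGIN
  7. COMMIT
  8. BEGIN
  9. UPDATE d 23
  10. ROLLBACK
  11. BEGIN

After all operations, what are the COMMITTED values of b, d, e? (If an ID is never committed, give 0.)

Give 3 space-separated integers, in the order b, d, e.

Initial committed: {b=9, d=1, e=16}
Op 1: UPDATE d=5 (auto-commit; committed d=5)
Op 2: UPDATE b=18 (auto-commit; committed b=18)
Op 3: UPDATE d=15 (auto-commit; committed d=15)
Op 4: UPDATE b=3 (auto-commit; committed b=3)
Op 5: UPDATE b=18 (auto-commit; committed b=18)
Op 6: BEGIN: in_txn=True, pending={}
Op 7: COMMIT: merged [] into committed; committed now {b=18, d=15, e=16}
Op 8: BEGIN: in_txn=True, pending={}
Op 9: UPDATE d=23 (pending; pending now {d=23})
Op 10: ROLLBACK: discarded pending ['d']; in_txn=False
Op 11: BEGIN: in_txn=True, pending={}
Final committed: {b=18, d=15, e=16}

Answer: 18 15 16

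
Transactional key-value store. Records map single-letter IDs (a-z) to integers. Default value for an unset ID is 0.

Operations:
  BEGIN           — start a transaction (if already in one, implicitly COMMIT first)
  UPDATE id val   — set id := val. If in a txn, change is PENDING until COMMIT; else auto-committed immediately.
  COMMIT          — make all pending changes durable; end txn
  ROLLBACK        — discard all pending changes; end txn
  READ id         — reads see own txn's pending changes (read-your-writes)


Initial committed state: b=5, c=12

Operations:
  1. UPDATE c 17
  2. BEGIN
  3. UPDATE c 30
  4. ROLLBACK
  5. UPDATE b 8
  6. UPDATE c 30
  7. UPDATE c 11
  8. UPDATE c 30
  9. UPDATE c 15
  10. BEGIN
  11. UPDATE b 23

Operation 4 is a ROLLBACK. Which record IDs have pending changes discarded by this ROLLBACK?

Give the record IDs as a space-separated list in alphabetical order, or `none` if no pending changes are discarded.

Initial committed: {b=5, c=12}
Op 1: UPDATE c=17 (auto-commit; committed c=17)
Op 2: BEGIN: in_txn=True, pending={}
Op 3: UPDATE c=30 (pending; pending now {c=30})
Op 4: ROLLBACK: discarded pending ['c']; in_txn=False
Op 5: UPDATE b=8 (auto-commit; committed b=8)
Op 6: UPDATE c=30 (auto-commit; committed c=30)
Op 7: UPDATE c=11 (auto-commit; committed c=11)
Op 8: UPDATE c=30 (auto-commit; committed c=30)
Op 9: UPDATE c=15 (auto-commit; committed c=15)
Op 10: BEGIN: in_txn=True, pending={}
Op 11: UPDATE b=23 (pending; pending now {b=23})
ROLLBACK at op 4 discards: ['c']

Answer: c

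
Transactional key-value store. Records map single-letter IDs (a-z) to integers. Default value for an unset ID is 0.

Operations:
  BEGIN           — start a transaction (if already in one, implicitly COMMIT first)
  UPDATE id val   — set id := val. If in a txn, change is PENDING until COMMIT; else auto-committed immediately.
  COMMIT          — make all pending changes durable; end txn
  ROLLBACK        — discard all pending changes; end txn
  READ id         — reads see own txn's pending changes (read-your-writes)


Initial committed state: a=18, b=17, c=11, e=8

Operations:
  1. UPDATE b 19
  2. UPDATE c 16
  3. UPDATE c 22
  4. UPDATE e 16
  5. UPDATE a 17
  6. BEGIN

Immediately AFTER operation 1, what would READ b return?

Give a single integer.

Initial committed: {a=18, b=17, c=11, e=8}
Op 1: UPDATE b=19 (auto-commit; committed b=19)
After op 1: visible(b) = 19 (pending={}, committed={a=18, b=19, c=11, e=8})

Answer: 19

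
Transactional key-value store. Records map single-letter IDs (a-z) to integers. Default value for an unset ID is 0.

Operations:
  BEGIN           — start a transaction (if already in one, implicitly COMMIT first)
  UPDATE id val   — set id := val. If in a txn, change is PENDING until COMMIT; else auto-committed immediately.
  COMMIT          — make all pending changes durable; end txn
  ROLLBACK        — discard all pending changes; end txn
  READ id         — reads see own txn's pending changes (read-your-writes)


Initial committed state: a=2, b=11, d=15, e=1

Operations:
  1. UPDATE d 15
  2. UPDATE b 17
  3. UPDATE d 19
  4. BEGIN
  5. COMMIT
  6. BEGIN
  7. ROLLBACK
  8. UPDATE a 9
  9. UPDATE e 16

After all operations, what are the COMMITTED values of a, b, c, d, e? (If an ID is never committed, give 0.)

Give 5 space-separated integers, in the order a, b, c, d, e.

Initial committed: {a=2, b=11, d=15, e=1}
Op 1: UPDATE d=15 (auto-commit; committed d=15)
Op 2: UPDATE b=17 (auto-commit; committed b=17)
Op 3: UPDATE d=19 (auto-commit; committed d=19)
Op 4: BEGIN: in_txn=True, pending={}
Op 5: COMMIT: merged [] into committed; committed now {a=2, b=17, d=19, e=1}
Op 6: BEGIN: in_txn=True, pending={}
Op 7: ROLLBACK: discarded pending []; in_txn=False
Op 8: UPDATE a=9 (auto-commit; committed a=9)
Op 9: UPDATE e=16 (auto-commit; committed e=16)
Final committed: {a=9, b=17, d=19, e=16}

Answer: 9 17 0 19 16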